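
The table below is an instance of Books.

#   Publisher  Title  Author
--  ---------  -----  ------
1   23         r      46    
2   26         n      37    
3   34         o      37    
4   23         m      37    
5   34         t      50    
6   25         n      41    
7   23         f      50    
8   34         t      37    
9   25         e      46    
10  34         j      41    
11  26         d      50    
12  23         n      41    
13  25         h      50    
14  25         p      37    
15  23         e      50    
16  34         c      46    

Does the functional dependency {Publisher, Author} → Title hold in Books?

(Publisher=23, Author=46): row 1 → Title = r ✓
(Publisher=26, Author=37): row 2 → Title = n ✓
(Publisher=34, Author=37): rows 3, 8 → Title takes values {o, t} — violation
(Publisher=23, Author=37): row 4 → Title = m ✓
(Publisher=34, Author=50): row 5 → Title = t ✓
(Publisher=25, Author=41): row 6 → Title = n ✓
(Publisher=23, Author=50): rows 7, 15 → Title takes values {f, e} — violation
(Publisher=25, Author=46): row 9 → Title = e ✓
(Publisher=34, Author=41): row 10 → Title = j ✓
(Publisher=26, Author=50): row 11 → Title = d ✓
(Publisher=23, Author=41): row 12 → Title = n ✓
(Publisher=25, Author=50): row 13 → Title = h ✓
(Publisher=25, Author=37): row 14 → Title = p ✓
(Publisher=34, Author=46): row 16 → Title = c ✓
Two rows agree on {Publisher, Author} but differ on Title, so {Publisher, Author} → Title does not hold.

No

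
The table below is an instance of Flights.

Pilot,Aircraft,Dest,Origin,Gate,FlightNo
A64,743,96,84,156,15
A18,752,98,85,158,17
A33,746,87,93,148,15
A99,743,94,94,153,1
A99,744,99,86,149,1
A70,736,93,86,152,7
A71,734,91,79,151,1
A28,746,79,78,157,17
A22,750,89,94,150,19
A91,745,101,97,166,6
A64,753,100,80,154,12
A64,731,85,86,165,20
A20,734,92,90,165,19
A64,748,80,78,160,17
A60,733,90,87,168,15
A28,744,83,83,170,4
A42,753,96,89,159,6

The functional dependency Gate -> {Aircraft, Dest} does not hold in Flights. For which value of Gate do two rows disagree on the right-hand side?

165

Gate=156: 1 row → {Aircraft,Dest} = (743, 96) ✓
Gate=158: 1 row → {Aircraft,Dest} = (752, 98) ✓
Gate=148: 1 row → {Aircraft,Dest} = (746, 87) ✓
Gate=153: 1 row → {Aircraft,Dest} = (743, 94) ✓
Gate=149: 1 row → {Aircraft,Dest} = (744, 99) ✓
Gate=152: 1 row → {Aircraft,Dest} = (736, 93) ✓
Gate=151: 1 row → {Aircraft,Dest} = (734, 91) ✓
Gate=157: 1 row → {Aircraft,Dest} = (746, 79) ✓
Gate=150: 1 row → {Aircraft,Dest} = (750, 89) ✓
Gate=166: 1 row → {Aircraft,Dest} = (745, 101) ✓
Gate=154: 1 row → {Aircraft,Dest} = (753, 100) ✓
Gate=165: 2 rows → {Aircraft,Dest} takes values {(731, 85), (734, 92)} — violation
Gate=160: 1 row → {Aircraft,Dest} = (748, 80) ✓
Gate=168: 1 row → {Aircraft,Dest} = (733, 90) ✓
Gate=170: 1 row → {Aircraft,Dest} = (744, 83) ✓
Gate=159: 1 row → {Aircraft,Dest} = (753, 96) ✓
The only Gate value with inconsistent RHS is Gate=165.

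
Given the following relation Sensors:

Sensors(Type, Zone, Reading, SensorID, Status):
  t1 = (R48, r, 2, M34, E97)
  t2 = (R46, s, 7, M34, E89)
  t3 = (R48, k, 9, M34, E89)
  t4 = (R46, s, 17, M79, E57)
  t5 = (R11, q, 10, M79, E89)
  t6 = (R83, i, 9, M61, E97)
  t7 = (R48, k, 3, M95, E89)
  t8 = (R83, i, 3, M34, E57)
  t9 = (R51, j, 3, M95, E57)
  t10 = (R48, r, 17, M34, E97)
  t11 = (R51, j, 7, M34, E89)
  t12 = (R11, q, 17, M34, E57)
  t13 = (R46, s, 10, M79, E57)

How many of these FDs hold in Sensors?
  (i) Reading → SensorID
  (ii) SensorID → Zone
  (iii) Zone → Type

1

(i) Reading → SensorID: Reading=9: rows 3, 6 → SensorID takes values {M34, M61} — violation; Reading=17: rows 4, 10, 12 → SensorID takes values {M79, M34} — violation; Reading=3: rows 7, 8, 9 → SensorID takes values {M95, M34} — violation — fails.
(ii) SensorID → Zone: SensorID=M34: rows 1, 2, 3, 8, 10, 11, 12 → Zone takes values {r, s, k, i, j, q} — violation; SensorID=M79: rows 4, 5, 13 → Zone takes values {s, q} — violation; SensorID=M95: rows 7, 9 → Zone takes values {k, j} — violation — fails.
(iii) Zone → Type: every LHS value maps to a single RHS value — holds.
1 of the 3 dependencies holds.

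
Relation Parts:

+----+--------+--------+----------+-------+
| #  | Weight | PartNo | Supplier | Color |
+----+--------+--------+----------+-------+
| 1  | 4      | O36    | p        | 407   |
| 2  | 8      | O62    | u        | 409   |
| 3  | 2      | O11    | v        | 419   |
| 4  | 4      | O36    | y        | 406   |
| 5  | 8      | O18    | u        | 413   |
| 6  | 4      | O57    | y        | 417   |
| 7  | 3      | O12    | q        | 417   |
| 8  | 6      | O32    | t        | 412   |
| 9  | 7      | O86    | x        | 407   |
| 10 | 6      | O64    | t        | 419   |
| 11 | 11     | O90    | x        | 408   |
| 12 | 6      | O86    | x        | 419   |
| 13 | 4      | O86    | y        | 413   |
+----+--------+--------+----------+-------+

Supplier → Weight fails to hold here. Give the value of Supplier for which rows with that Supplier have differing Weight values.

Supplier=p: row 1 → Weight = 4 ✓
Supplier=u: rows 2, 5 → Weight = 8, 8 ✓
Supplier=v: row 3 → Weight = 2 ✓
Supplier=y: rows 4, 6, 13 → Weight = 4, 4, 4 ✓
Supplier=q: row 7 → Weight = 3 ✓
Supplier=t: rows 8, 10 → Weight = 6, 6 ✓
Supplier=x: rows 9, 11, 12 → Weight takes values {7, 11, 6} — violation
The only Supplier value with inconsistent Weight is Supplier=x.

x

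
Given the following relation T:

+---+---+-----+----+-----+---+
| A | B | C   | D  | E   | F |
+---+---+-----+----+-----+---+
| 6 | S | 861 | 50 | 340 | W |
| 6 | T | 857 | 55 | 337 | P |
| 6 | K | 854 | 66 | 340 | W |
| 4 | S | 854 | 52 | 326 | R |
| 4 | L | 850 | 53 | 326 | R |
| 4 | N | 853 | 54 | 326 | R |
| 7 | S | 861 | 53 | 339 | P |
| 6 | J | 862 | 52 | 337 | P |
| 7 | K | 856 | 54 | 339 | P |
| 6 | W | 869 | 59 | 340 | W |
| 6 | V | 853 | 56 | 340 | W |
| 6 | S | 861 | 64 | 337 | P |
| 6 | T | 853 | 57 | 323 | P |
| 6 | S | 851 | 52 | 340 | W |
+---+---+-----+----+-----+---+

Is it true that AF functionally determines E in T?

(A=6, F=W): 5 rows → E = 340, 340, 340, 340, 340 ✓
(A=6, F=P): 4 rows → E takes values {337, 323} — violation
(A=4, F=R): 3 rows → E = 326, 326, 326 ✓
(A=7, F=P): 2 rows → E = 339, 339 ✓
Two rows agree on AF but differ on E, so AF → E does not hold.

No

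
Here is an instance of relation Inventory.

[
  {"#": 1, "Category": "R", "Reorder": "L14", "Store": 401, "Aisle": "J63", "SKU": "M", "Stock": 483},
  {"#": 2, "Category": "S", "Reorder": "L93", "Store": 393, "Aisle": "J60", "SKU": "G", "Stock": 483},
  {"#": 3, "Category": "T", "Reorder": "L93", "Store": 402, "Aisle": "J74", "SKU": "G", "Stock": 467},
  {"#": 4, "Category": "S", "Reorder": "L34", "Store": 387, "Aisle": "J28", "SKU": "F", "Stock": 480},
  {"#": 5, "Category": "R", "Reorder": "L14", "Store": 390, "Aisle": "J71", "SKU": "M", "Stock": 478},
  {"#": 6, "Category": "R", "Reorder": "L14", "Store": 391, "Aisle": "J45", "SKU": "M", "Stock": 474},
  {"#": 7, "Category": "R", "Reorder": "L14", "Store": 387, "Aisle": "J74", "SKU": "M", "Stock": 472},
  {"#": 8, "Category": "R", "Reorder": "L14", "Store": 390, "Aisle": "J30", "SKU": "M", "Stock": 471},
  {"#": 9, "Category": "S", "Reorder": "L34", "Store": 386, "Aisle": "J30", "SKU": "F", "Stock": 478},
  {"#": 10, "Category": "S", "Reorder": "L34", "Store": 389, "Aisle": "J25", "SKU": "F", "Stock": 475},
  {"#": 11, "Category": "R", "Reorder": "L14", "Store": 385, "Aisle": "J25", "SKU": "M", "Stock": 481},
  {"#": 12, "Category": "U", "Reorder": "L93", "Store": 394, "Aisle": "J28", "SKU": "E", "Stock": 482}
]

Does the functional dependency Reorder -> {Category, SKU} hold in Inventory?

No

Reorder=L14: rows 1, 5, 6, 7, 8, 11 → {Category,SKU} = (R, M), (R, M), (R, M), (R, M), (R, M), (R, M) ✓
Reorder=L93: rows 2, 3, 12 → {Category,SKU} takes values {(S, G), (T, G), (U, E)} — violation
Reorder=L34: rows 4, 9, 10 → {Category,SKU} = (S, F), (S, F), (S, F) ✓
Two rows agree on Reorder but differ on {Category, SKU}, so Reorder -> {Category, SKU} does not hold.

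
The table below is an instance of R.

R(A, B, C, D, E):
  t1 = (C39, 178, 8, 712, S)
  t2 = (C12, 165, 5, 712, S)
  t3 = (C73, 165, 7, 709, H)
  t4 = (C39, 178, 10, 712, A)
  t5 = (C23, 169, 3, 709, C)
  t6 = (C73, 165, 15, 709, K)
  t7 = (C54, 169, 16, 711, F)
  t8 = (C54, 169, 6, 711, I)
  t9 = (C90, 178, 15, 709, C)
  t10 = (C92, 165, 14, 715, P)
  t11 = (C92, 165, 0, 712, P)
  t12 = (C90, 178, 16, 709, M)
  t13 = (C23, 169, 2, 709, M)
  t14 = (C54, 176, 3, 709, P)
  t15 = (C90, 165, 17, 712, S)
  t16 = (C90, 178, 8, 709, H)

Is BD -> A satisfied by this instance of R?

(B=178, D=712): rows 1, 4 → A = C39, C39 ✓
(B=165, D=712): rows 2, 11, 15 → A takes values {C12, C92, C90} — violation
(B=165, D=709): rows 3, 6 → A = C73, C73 ✓
(B=169, D=709): rows 5, 13 → A = C23, C23 ✓
(B=169, D=711): rows 7, 8 → A = C54, C54 ✓
(B=178, D=709): rows 9, 12, 16 → A = C90, C90, C90 ✓
(B=165, D=715): row 10 → A = C92 ✓
(B=176, D=709): row 14 → A = C54 ✓
Two rows agree on BD but differ on A, so BD -> A does not hold.

No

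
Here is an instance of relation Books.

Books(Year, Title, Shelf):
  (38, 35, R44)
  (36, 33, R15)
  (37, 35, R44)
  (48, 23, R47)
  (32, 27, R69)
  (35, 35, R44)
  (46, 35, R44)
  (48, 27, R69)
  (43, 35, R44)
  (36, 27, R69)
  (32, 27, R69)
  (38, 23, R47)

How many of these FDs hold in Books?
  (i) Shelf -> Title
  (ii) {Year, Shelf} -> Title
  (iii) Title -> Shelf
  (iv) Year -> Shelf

3

(i) Shelf -> Title: every LHS value maps to a single RHS value — holds.
(ii) {Year, Shelf} -> Title: every LHS value maps to a single RHS value — holds.
(iii) Title -> Shelf: every LHS value maps to a single RHS value — holds.
(iv) Year -> Shelf: Year=38: 2 rows → Shelf takes values {R44, R47} — violation; Year=36: 2 rows → Shelf takes values {R15, R69} — violation; Year=48: 2 rows → Shelf takes values {R47, R69} — violation — fails.
3 of the 4 dependencies hold.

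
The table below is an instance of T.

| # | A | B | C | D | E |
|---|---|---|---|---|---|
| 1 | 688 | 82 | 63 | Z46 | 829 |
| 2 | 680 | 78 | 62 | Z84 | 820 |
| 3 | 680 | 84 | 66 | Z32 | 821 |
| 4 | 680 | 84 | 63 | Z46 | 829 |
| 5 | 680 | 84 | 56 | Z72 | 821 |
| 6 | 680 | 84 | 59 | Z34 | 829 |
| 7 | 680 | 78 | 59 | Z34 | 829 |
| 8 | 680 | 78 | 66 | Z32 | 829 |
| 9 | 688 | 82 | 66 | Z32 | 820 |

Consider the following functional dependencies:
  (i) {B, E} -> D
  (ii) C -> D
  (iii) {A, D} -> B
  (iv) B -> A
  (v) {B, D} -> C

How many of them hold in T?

(i) {B, E} -> D: (B=84, E=821): rows 3, 5 → D takes values {Z32, Z72} — violation; (B=84, E=829): rows 4, 6 → D takes values {Z46, Z34} — violation; (B=78, E=829): rows 7, 8 → D takes values {Z34, Z32} — violation — fails.
(ii) C -> D: every LHS value maps to a single RHS value — holds.
(iii) {A, D} -> B: (A=680, D=Z32): rows 3, 8 → B takes values {84, 78} — violation; (A=680, D=Z34): rows 6, 7 → B takes values {84, 78} — violation — fails.
(iv) B -> A: every LHS value maps to a single RHS value — holds.
(v) {B, D} -> C: every LHS value maps to a single RHS value — holds.
3 of the 5 dependencies hold.

3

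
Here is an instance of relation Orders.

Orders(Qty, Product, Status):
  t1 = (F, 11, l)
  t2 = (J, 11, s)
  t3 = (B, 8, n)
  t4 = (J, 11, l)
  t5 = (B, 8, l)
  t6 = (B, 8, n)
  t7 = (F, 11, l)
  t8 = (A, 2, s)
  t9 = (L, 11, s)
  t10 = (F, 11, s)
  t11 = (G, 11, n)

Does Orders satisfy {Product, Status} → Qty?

(Product=11, Status=l): rows 1, 4, 7 → Qty takes values {F, J} — violation
(Product=11, Status=s): rows 2, 9, 10 → Qty takes values {J, L, F} — violation
(Product=8, Status=n): rows 3, 6 → Qty = B, B ✓
(Product=8, Status=l): row 5 → Qty = B ✓
(Product=2, Status=s): row 8 → Qty = A ✓
(Product=11, Status=n): row 11 → Qty = G ✓
Two rows agree on {Product, Status} but differ on Qty, so {Product, Status} → Qty does not hold.

No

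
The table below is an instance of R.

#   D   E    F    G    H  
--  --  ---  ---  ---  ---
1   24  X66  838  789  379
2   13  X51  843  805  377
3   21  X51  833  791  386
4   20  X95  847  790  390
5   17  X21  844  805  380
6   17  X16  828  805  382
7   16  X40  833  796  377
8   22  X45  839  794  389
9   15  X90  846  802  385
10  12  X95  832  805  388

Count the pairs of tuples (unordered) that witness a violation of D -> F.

D=17: violating pairs (5,6) — 1 pair.

1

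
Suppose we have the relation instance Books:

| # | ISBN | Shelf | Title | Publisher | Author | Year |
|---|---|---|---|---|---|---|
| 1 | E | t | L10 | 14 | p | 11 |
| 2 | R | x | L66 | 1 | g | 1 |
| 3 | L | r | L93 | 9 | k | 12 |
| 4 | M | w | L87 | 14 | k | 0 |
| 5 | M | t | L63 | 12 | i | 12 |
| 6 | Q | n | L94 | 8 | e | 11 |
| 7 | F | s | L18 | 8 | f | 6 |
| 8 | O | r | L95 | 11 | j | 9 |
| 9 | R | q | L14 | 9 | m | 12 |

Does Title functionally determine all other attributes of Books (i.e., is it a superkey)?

All 9 rows have distinct Title values, so Title → (all attributes) holds and Title is a superkey.

Yes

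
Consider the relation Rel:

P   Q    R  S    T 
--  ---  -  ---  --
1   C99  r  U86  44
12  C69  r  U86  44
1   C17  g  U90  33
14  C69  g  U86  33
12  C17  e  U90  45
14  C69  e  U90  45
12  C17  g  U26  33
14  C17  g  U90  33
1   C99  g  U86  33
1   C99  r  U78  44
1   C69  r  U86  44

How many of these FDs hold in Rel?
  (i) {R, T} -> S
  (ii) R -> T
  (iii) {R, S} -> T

(i) {R, T} -> S: (R=r, T=44): 4 rows → S takes values {U86, U78} — violation; (R=g, T=33): 5 rows → S takes values {U90, U86, U26} — violation — fails.
(ii) R -> T: every LHS value maps to a single RHS value — holds.
(iii) {R, S} -> T: every LHS value maps to a single RHS value — holds.
2 of the 3 dependencies hold.

2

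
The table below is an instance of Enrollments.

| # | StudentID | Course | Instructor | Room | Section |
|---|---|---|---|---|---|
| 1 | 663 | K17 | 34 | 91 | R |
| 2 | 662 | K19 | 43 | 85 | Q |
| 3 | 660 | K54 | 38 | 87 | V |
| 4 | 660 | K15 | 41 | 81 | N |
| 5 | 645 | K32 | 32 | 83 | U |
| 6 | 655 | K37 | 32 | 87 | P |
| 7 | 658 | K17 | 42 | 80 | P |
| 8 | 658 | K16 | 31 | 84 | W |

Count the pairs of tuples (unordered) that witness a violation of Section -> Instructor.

Section=P: violating pairs (6,7) — 1 pair.

1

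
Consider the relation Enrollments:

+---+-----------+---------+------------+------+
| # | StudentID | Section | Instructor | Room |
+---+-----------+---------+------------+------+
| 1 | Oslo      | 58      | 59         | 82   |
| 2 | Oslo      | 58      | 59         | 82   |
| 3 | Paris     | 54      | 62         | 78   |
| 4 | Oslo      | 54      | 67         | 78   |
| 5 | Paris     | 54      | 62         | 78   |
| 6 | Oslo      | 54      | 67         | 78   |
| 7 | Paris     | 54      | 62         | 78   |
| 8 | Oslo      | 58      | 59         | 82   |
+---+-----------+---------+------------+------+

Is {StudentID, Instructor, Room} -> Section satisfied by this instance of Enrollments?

(StudentID=Oslo, Instructor=59, Room=82): rows 1, 2, 8 → Section = 58, 58, 58 ✓
(StudentID=Paris, Instructor=62, Room=78): rows 3, 5, 7 → Section = 54, 54, 54 ✓
(StudentID=Oslo, Instructor=67, Room=78): rows 4, 6 → Section = 54, 54 ✓
Every {StudentID, Instructor, Room} value is associated with a single Section value, so {StudentID, Instructor, Room} -> Section holds.

Yes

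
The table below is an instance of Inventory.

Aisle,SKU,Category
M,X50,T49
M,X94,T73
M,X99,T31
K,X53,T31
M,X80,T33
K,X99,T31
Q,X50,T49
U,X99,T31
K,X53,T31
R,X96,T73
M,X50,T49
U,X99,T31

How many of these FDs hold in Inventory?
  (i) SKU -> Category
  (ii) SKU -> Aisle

(i) SKU -> Category: every LHS value maps to a single RHS value — holds.
(ii) SKU -> Aisle: SKU=X50: 3 rows → Aisle takes values {M, Q} — violation; SKU=X99: 4 rows → Aisle takes values {M, K, U} — violation — fails.
1 of the 2 dependencies holds.

1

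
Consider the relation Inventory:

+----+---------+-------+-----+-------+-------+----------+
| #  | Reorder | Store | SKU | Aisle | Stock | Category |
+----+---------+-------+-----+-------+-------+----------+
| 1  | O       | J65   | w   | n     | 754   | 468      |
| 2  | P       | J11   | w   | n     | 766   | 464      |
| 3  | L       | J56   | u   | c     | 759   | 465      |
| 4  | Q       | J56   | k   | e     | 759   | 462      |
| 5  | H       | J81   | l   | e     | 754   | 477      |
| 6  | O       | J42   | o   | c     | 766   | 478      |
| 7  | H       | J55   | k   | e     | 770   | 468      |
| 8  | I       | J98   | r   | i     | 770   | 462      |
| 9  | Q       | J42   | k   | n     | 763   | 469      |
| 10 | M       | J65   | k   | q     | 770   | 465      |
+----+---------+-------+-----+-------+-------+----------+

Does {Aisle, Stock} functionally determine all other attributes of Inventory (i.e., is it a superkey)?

All 10 rows have distinct {Aisle, Stock} values, so {Aisle, Stock} → (all attributes) holds and {Aisle, Stock} is a superkey.

Yes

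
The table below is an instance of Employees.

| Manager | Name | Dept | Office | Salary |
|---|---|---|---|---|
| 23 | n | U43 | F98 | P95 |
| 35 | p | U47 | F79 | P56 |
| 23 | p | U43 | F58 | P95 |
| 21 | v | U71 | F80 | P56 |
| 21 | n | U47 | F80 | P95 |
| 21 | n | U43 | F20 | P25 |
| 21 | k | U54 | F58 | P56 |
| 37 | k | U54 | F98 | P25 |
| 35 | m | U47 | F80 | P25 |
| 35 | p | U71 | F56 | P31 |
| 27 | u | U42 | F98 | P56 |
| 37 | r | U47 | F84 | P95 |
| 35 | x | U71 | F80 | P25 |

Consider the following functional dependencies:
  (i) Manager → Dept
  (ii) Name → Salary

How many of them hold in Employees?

(i) Manager → Dept: Manager=35: 4 rows → Dept takes values {U47, U71} — violation; Manager=21: 4 rows → Dept takes values {U71, U47, U43, U54} — violation; Manager=37: 2 rows → Dept takes values {U54, U47} — violation — fails.
(ii) Name → Salary: Name=n: 3 rows → Salary takes values {P95, P25} — violation; Name=p: 3 rows → Salary takes values {P56, P95, P31} — violation; Name=k: 2 rows → Salary takes values {P56, P25} — violation — fails.
None of the 2 dependencies hold.

0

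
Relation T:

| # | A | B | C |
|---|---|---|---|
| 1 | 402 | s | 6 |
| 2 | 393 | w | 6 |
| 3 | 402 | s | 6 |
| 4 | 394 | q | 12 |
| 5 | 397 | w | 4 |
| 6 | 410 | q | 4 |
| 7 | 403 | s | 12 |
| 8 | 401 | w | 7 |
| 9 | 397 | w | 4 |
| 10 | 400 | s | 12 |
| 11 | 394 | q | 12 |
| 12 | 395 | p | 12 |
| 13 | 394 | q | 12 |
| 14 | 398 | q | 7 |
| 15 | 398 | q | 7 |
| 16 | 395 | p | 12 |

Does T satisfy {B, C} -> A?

No

(B=s, C=6): rows 1, 3 → A = 402, 402 ✓
(B=w, C=6): row 2 → A = 393 ✓
(B=q, C=12): rows 4, 11, 13 → A = 394, 394, 394 ✓
(B=w, C=4): rows 5, 9 → A = 397, 397 ✓
(B=q, C=4): row 6 → A = 410 ✓
(B=s, C=12): rows 7, 10 → A takes values {403, 400} — violation
(B=w, C=7): row 8 → A = 401 ✓
(B=p, C=12): rows 12, 16 → A = 395, 395 ✓
(B=q, C=7): rows 14, 15 → A = 398, 398 ✓
Two rows agree on {B, C} but differ on A, so {B, C} -> A does not hold.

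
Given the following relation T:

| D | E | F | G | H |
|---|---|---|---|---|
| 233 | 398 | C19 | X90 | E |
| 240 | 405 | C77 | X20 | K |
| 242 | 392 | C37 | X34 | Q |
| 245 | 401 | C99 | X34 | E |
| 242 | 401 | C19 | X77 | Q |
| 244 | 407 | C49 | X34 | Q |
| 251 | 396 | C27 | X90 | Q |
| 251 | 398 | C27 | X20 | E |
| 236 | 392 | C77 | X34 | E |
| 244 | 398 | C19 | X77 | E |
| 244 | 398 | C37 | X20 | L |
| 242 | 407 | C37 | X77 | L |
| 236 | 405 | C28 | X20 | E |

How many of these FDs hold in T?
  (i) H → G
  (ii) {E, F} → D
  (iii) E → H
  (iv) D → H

(i) H → G: H=E: 6 rows → G takes values {X90, X34, X20, X77} — violation; H=Q: 4 rows → G takes values {X34, X77, X90} — violation; H=L: 2 rows → G takes values {X20, X77} — violation — fails.
(ii) {E, F} → D: (E=398, F=C19): 2 rows → D takes values {233, 244} — violation — fails.
(iii) E → H: E=398: 4 rows → H takes values {E, L} — violation; E=405: 2 rows → H takes values {K, E} — violation; E=392: 2 rows → H takes values {Q, E} — violation; E=401: 2 rows → H takes values {E, Q} — violation; E=407: 2 rows → H takes values {Q, L} — violation — fails.
(iv) D → H: D=242: 3 rows → H takes values {Q, L} — violation; D=244: 3 rows → H takes values {Q, E, L} — violation; D=251: 2 rows → H takes values {Q, E} — violation — fails.
None of the 4 dependencies hold.

0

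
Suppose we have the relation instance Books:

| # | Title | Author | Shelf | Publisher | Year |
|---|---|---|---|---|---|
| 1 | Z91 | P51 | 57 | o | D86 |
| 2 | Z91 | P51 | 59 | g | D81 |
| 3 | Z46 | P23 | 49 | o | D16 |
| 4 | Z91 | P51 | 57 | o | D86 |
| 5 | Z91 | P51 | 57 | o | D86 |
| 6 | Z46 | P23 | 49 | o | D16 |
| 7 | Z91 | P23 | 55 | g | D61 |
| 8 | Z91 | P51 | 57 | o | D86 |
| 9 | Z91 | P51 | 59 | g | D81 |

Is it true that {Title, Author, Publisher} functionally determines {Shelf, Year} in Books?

Yes

(Title=Z91, Author=P51, Publisher=o): rows 1, 4, 5, 8 → {Shelf,Year} = (57, D86), (57, D86), (57, D86), (57, D86) ✓
(Title=Z91, Author=P51, Publisher=g): rows 2, 9 → {Shelf,Year} = (59, D81), (59, D81) ✓
(Title=Z46, Author=P23, Publisher=o): rows 3, 6 → {Shelf,Year} = (49, D16), (49, D16) ✓
(Title=Z91, Author=P23, Publisher=g): row 7 → {Shelf,Year} = (55, D61) ✓
Every {Title, Author, Publisher} value is associated with a single {Shelf, Year} value, so {Title, Author, Publisher} → {Shelf, Year} holds.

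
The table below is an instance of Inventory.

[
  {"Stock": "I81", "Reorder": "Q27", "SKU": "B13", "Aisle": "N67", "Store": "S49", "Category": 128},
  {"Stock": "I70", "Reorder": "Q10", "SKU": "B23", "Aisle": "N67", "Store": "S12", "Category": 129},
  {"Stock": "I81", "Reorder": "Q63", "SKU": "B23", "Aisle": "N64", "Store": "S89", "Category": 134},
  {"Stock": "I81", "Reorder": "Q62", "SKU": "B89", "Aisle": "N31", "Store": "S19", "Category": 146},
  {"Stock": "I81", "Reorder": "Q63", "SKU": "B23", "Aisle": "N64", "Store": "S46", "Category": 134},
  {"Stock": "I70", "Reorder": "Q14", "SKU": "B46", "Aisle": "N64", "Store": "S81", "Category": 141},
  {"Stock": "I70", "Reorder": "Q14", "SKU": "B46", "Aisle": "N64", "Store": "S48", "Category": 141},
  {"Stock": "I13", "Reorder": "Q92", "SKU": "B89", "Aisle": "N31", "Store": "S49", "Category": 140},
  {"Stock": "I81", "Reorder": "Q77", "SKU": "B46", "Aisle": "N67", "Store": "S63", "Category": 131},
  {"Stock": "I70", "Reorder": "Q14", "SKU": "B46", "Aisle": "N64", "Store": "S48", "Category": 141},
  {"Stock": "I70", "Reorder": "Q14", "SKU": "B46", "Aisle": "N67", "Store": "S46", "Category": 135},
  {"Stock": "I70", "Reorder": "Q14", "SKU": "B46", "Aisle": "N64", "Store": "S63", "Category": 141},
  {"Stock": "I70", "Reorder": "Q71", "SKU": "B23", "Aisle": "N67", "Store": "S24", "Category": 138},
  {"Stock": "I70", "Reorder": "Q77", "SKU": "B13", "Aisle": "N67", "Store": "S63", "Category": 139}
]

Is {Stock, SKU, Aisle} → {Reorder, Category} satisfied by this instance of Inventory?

No

(Stock=I81, SKU=B13, Aisle=N67): 1 row → {Reorder,Category} = (Q27, 128) ✓
(Stock=I70, SKU=B23, Aisle=N67): 2 rows → {Reorder,Category} takes values {(Q10, 129), (Q71, 138)} — violation
(Stock=I81, SKU=B23, Aisle=N64): 2 rows → {Reorder,Category} = (Q63, 134), (Q63, 134) ✓
(Stock=I81, SKU=B89, Aisle=N31): 1 row → {Reorder,Category} = (Q62, 146) ✓
(Stock=I70, SKU=B46, Aisle=N64): 4 rows → {Reorder,Category} = (Q14, 141), (Q14, 141), (Q14, 141), (Q14, 141) ✓
(Stock=I13, SKU=B89, Aisle=N31): 1 row → {Reorder,Category} = (Q92, 140) ✓
(Stock=I81, SKU=B46, Aisle=N67): 1 row → {Reorder,Category} = (Q77, 131) ✓
(Stock=I70, SKU=B46, Aisle=N67): 1 row → {Reorder,Category} = (Q14, 135) ✓
(Stock=I70, SKU=B13, Aisle=N67): 1 row → {Reorder,Category} = (Q77, 139) ✓
Two rows agree on {Stock, SKU, Aisle} but differ on {Reorder, Category}, so {Stock, SKU, Aisle} → {Reorder, Category} does not hold.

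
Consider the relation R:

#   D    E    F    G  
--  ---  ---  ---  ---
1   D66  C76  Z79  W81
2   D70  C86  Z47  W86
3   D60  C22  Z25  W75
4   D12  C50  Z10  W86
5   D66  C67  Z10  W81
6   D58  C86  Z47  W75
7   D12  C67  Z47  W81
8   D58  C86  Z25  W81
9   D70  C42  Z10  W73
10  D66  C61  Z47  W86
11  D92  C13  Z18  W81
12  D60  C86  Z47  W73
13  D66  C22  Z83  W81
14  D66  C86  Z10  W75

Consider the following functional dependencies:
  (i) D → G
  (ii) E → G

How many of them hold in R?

0

(i) D → G: D=D66: rows 1, 5, 10, 13, 14 → G takes values {W81, W86, W75} — violation; D=D70: rows 2, 9 → G takes values {W86, W73} — violation; D=D60: rows 3, 12 → G takes values {W75, W73} — violation; D=D12: rows 4, 7 → G takes values {W86, W81} — violation; D=D58: rows 6, 8 → G takes values {W75, W81} — violation — fails.
(ii) E → G: E=C86: rows 2, 6, 8, 12, 14 → G takes values {W86, W75, W81, W73} — violation; E=C22: rows 3, 13 → G takes values {W75, W81} — violation — fails.
None of the 2 dependencies hold.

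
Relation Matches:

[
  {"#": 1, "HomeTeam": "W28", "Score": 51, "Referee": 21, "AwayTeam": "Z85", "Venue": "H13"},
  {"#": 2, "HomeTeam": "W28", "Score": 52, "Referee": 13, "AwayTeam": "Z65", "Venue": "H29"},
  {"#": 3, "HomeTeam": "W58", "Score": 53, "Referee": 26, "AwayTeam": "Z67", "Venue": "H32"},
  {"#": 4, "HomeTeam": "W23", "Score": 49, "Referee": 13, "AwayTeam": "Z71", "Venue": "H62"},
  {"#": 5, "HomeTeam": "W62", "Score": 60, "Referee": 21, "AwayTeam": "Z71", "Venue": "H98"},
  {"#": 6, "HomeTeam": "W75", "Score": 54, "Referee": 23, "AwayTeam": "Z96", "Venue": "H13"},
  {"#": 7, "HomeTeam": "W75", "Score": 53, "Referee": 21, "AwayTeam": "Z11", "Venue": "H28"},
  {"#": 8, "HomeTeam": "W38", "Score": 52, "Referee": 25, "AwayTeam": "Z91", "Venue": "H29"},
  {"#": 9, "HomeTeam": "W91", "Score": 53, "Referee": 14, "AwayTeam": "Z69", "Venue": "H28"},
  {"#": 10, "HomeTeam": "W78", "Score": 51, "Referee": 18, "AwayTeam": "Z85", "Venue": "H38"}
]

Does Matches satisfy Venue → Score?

Venue=H13: rows 1, 6 → Score takes values {51, 54} — violation
Venue=H29: rows 2, 8 → Score = 52, 52 ✓
Venue=H32: row 3 → Score = 53 ✓
Venue=H62: row 4 → Score = 49 ✓
Venue=H98: row 5 → Score = 60 ✓
Venue=H28: rows 7, 9 → Score = 53, 53 ✓
Venue=H38: row 10 → Score = 51 ✓
Two rows agree on Venue but differ on Score, so Venue → Score does not hold.

No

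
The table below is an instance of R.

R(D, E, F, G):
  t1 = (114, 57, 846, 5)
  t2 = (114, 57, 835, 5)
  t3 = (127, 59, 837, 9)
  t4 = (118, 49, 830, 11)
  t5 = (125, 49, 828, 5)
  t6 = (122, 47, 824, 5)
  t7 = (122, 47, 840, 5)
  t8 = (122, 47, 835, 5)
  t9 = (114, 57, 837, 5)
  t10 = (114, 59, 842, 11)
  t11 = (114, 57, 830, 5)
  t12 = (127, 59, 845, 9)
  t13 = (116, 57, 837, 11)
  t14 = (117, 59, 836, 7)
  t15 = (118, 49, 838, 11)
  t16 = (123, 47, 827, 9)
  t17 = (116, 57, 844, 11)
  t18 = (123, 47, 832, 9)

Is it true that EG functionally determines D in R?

Yes

(E=57, G=5): rows 1, 2, 9, 11 → D = 114, 114, 114, 114 ✓
(E=59, G=9): rows 3, 12 → D = 127, 127 ✓
(E=49, G=11): rows 4, 15 → D = 118, 118 ✓
(E=49, G=5): row 5 → D = 125 ✓
(E=47, G=5): rows 6, 7, 8 → D = 122, 122, 122 ✓
(E=59, G=11): row 10 → D = 114 ✓
(E=57, G=11): rows 13, 17 → D = 116, 116 ✓
(E=59, G=7): row 14 → D = 117 ✓
(E=47, G=9): rows 16, 18 → D = 123, 123 ✓
Every EG value is associated with a single D value, so EG → D holds.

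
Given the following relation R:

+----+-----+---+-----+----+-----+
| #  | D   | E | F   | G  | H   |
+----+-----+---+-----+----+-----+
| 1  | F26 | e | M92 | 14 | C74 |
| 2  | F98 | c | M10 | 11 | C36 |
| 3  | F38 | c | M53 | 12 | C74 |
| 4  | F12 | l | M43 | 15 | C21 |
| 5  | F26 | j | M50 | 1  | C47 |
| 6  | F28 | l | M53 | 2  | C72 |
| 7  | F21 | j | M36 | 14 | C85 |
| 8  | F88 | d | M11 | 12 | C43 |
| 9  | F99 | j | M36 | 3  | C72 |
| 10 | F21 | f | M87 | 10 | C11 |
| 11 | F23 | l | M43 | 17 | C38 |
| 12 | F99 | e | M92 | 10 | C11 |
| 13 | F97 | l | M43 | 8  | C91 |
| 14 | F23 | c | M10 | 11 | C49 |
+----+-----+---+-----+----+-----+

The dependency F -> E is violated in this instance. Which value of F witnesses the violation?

M53

F=M92: rows 1, 12 → E = e, e ✓
F=M10: rows 2, 14 → E = c, c ✓
F=M53: rows 3, 6 → E takes values {c, l} — violation
F=M43: rows 4, 11, 13 → E = l, l, l ✓
F=M50: row 5 → E = j ✓
F=M36: rows 7, 9 → E = j, j ✓
F=M11: row 8 → E = d ✓
F=M87: row 10 → E = f ✓
The only F value with inconsistent E is F=M53.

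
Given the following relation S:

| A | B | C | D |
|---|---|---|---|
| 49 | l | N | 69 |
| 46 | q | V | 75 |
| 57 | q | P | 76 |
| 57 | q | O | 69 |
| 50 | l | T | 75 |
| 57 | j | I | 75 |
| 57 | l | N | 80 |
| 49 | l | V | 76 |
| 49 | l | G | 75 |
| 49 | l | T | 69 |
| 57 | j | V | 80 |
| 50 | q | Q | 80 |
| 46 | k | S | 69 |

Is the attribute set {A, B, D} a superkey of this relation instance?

Two distinct rows share (A=49, B=l, D=69), so {A, B, D} does not determine every attribute — not a superkey.

No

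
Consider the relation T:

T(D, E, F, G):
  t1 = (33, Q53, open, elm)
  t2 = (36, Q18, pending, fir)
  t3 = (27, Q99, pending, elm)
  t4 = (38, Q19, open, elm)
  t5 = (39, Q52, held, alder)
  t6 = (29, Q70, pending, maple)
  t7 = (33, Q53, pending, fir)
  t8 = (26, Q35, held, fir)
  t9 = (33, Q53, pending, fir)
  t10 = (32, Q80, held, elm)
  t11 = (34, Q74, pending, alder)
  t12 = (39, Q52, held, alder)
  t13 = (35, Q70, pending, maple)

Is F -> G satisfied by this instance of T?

No

F=open: rows 1, 4 → G = elm, elm ✓
F=pending: rows 2, 3, 6, 7, 9, 11, 13 → G takes values {fir, elm, maple, alder} — violation
F=held: rows 5, 8, 10, 12 → G takes values {alder, fir, elm} — violation
Two rows agree on F but differ on G, so F -> G does not hold.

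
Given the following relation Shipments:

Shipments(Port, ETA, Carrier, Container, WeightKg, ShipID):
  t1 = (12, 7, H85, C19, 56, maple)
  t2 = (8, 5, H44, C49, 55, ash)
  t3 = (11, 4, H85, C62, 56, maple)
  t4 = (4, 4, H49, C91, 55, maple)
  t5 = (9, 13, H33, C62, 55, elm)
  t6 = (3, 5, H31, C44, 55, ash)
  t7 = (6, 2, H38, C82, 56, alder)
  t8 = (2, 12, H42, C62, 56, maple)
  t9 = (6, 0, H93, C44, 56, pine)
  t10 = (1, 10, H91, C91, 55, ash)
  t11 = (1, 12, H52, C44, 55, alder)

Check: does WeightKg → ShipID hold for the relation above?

No

WeightKg=56: rows 1, 3, 7, 8, 9 → ShipID takes values {maple, alder, pine} — violation
WeightKg=55: rows 2, 4, 5, 6, 10, 11 → ShipID takes values {ash, maple, elm, alder} — violation
Two rows agree on WeightKg but differ on ShipID, so WeightKg → ShipID does not hold.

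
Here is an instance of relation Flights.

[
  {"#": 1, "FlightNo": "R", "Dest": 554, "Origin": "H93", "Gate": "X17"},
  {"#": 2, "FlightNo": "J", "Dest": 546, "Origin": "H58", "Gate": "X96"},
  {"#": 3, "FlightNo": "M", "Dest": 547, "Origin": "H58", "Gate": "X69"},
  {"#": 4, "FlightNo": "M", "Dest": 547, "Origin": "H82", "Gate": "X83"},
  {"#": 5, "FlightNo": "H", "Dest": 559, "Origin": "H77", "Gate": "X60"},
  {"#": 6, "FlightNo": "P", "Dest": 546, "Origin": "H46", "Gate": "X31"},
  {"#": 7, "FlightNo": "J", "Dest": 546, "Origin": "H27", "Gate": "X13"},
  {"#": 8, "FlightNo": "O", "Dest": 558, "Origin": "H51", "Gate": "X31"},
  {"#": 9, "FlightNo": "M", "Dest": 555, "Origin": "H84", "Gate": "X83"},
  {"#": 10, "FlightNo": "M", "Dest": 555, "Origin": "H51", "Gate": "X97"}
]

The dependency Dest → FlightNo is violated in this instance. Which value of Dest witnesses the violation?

546

Dest=554: row 1 → FlightNo = R ✓
Dest=546: rows 2, 6, 7 → FlightNo takes values {J, P} — violation
Dest=547: rows 3, 4 → FlightNo = M, M ✓
Dest=559: row 5 → FlightNo = H ✓
Dest=558: row 8 → FlightNo = O ✓
Dest=555: rows 9, 10 → FlightNo = M, M ✓
The only Dest value with inconsistent FlightNo is Dest=546.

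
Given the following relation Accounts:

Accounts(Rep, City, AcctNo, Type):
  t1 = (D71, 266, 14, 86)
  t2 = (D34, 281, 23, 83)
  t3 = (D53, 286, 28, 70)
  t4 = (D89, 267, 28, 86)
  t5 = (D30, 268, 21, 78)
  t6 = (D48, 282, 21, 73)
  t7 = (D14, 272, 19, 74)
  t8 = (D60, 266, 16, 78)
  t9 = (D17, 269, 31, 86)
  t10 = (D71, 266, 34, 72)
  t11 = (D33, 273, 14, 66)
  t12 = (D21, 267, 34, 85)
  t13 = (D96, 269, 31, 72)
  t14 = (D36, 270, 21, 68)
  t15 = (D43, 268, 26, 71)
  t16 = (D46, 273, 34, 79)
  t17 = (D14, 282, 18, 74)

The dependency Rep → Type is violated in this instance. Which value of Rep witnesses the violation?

D71

Rep=D71: rows 1, 10 → Type takes values {86, 72} — violation
Rep=D34: row 2 → Type = 83 ✓
Rep=D53: row 3 → Type = 70 ✓
Rep=D89: row 4 → Type = 86 ✓
Rep=D30: row 5 → Type = 78 ✓
Rep=D48: row 6 → Type = 73 ✓
Rep=D14: rows 7, 17 → Type = 74, 74 ✓
Rep=D60: row 8 → Type = 78 ✓
Rep=D17: row 9 → Type = 86 ✓
Rep=D33: row 11 → Type = 66 ✓
Rep=D21: row 12 → Type = 85 ✓
Rep=D96: row 13 → Type = 72 ✓
Rep=D36: row 14 → Type = 68 ✓
Rep=D43: row 15 → Type = 71 ✓
Rep=D46: row 16 → Type = 79 ✓
The only Rep value with inconsistent Type is Rep=D71.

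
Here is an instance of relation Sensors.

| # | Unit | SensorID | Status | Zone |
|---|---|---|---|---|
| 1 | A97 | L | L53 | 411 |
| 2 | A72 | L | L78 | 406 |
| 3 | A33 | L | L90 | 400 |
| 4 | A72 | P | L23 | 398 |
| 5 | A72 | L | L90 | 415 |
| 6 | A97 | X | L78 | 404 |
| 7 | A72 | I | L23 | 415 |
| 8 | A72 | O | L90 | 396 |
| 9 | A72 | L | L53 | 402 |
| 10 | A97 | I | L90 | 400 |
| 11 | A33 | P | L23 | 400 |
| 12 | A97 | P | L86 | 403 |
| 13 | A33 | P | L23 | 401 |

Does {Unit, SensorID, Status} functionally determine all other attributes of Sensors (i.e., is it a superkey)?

No

Rows 11 and 13 have the same {Unit, SensorID, Status} value (Unit=A33, SensorID=P, Status=L23) but are distinct tuples, so {Unit, SensorID, Status} does not determine every attribute — not a superkey.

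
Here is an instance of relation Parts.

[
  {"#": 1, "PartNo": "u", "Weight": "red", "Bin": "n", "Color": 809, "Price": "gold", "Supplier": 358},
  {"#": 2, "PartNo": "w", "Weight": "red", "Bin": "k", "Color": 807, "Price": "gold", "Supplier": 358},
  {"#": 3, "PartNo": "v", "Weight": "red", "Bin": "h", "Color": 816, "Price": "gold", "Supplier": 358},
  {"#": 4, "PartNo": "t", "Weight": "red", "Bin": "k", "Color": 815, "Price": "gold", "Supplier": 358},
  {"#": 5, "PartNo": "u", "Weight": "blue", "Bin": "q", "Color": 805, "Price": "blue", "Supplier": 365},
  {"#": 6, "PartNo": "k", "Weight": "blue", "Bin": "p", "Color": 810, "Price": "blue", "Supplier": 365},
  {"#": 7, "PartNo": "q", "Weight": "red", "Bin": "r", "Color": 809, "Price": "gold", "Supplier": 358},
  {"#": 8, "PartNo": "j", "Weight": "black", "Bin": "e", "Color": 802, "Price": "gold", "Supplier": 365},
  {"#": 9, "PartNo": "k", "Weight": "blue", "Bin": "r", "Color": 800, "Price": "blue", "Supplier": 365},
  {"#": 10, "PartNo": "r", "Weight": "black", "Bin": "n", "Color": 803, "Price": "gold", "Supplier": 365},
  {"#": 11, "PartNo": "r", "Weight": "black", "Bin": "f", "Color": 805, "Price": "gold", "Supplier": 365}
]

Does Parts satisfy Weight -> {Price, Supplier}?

Weight=red: rows 1, 2, 3, 4, 7 → {Price,Supplier} = (gold, 358), (gold, 358), (gold, 358), (gold, 358), (gold, 358) ✓
Weight=blue: rows 5, 6, 9 → {Price,Supplier} = (blue, 365), (blue, 365), (blue, 365) ✓
Weight=black: rows 8, 10, 11 → {Price,Supplier} = (gold, 365), (gold, 365), (gold, 365) ✓
Every Weight value is associated with a single {Price, Supplier} value, so Weight -> {Price, Supplier} holds.

Yes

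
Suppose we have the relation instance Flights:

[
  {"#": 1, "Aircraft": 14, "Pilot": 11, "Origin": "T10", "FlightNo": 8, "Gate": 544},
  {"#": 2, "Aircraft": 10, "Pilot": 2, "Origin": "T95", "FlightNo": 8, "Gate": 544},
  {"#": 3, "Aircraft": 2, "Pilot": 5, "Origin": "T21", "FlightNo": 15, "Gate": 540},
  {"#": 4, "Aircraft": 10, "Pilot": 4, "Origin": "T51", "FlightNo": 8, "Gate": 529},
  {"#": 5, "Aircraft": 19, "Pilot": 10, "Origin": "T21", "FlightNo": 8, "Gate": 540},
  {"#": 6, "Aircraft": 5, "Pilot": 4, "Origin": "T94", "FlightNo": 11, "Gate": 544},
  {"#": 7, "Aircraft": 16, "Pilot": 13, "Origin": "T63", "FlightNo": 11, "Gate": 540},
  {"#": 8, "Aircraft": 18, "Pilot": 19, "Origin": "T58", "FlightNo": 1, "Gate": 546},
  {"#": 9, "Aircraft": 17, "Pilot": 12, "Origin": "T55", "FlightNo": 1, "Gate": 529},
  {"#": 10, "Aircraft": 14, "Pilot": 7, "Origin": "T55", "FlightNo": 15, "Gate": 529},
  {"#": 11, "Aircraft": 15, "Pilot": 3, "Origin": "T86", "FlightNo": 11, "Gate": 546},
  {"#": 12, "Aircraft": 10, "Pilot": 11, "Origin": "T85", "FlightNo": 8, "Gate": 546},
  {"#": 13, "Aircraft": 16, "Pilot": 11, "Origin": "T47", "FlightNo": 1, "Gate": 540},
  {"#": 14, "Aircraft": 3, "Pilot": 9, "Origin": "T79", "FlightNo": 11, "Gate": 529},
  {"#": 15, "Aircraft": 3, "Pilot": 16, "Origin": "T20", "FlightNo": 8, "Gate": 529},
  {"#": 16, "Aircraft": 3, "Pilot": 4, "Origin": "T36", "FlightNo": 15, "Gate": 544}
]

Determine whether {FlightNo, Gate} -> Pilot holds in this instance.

No

(FlightNo=8, Gate=544): rows 1, 2 → Pilot takes values {11, 2} — violation
(FlightNo=15, Gate=540): row 3 → Pilot = 5 ✓
(FlightNo=8, Gate=529): rows 4, 15 → Pilot takes values {4, 16} — violation
(FlightNo=8, Gate=540): row 5 → Pilot = 10 ✓
(FlightNo=11, Gate=544): row 6 → Pilot = 4 ✓
(FlightNo=11, Gate=540): row 7 → Pilot = 13 ✓
(FlightNo=1, Gate=546): row 8 → Pilot = 19 ✓
(FlightNo=1, Gate=529): row 9 → Pilot = 12 ✓
(FlightNo=15, Gate=529): row 10 → Pilot = 7 ✓
(FlightNo=11, Gate=546): row 11 → Pilot = 3 ✓
(FlightNo=8, Gate=546): row 12 → Pilot = 11 ✓
(FlightNo=1, Gate=540): row 13 → Pilot = 11 ✓
(FlightNo=11, Gate=529): row 14 → Pilot = 9 ✓
(FlightNo=15, Gate=544): row 16 → Pilot = 4 ✓
Two rows agree on {FlightNo, Gate} but differ on Pilot, so {FlightNo, Gate} -> Pilot does not hold.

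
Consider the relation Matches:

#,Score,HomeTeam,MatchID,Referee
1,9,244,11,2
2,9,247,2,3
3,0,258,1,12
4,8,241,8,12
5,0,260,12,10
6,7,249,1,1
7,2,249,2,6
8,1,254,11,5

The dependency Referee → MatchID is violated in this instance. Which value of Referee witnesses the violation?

Referee=2: row 1 → MatchID = 11 ✓
Referee=3: row 2 → MatchID = 2 ✓
Referee=12: rows 3, 4 → MatchID takes values {1, 8} — violation
Referee=10: row 5 → MatchID = 12 ✓
Referee=1: row 6 → MatchID = 1 ✓
Referee=6: row 7 → MatchID = 2 ✓
Referee=5: row 8 → MatchID = 11 ✓
The only Referee value with inconsistent MatchID is Referee=12.

12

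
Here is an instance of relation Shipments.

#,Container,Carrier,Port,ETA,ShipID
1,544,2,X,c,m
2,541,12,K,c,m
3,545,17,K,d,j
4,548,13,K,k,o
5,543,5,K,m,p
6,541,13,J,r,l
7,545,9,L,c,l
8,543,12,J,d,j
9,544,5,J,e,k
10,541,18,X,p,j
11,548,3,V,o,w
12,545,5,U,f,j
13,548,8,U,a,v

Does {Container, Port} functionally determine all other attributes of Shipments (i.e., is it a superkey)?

All 13 rows have distinct {Container, Port} values, so {Container, Port} → (all attributes) holds and {Container, Port} is a superkey.

Yes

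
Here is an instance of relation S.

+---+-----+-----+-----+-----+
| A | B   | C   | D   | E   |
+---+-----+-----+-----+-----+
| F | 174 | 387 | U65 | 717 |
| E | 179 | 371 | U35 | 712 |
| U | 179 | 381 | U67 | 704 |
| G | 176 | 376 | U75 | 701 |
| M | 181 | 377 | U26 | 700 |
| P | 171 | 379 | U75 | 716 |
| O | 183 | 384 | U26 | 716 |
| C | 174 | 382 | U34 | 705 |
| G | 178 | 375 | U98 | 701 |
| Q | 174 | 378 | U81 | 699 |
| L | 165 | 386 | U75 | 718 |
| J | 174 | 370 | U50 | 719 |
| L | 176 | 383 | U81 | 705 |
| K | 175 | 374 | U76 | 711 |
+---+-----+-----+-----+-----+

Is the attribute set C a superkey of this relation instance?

All 14 rows have distinct C values, so C → (all attributes) holds and C is a superkey.

Yes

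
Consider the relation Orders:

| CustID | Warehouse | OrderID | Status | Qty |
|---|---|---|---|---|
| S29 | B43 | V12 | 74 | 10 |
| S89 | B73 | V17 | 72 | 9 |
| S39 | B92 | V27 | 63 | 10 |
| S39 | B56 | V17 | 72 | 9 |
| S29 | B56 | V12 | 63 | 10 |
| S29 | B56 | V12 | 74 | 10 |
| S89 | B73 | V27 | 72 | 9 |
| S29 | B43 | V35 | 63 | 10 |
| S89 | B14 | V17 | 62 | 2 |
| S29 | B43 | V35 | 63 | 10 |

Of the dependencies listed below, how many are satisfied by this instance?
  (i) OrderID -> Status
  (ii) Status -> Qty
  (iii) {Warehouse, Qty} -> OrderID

(i) OrderID -> Status: OrderID=V12: 3 rows → Status takes values {74, 63} — violation; OrderID=V17: 3 rows → Status takes values {72, 62} — violation; OrderID=V27: 2 rows → Status takes values {63, 72} — violation — fails.
(ii) Status -> Qty: every LHS value maps to a single RHS value — holds.
(iii) {Warehouse, Qty} -> OrderID: (Warehouse=B43, Qty=10): 3 rows → OrderID takes values {V12, V35} — violation; (Warehouse=B73, Qty=9): 2 rows → OrderID takes values {V17, V27} — violation — fails.
1 of the 3 dependencies holds.

1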